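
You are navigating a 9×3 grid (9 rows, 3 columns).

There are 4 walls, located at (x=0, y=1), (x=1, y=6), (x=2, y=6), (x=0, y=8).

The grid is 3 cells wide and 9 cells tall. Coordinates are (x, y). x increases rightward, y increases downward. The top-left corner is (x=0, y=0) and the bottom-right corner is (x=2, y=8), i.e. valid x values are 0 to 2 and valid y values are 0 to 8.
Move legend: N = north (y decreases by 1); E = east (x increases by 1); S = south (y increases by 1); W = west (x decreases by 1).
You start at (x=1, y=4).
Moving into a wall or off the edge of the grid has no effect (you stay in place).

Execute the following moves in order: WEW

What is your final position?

Answer: Final position: (x=0, y=4)

Derivation:
Start: (x=1, y=4)
  W (west): (x=1, y=4) -> (x=0, y=4)
  E (east): (x=0, y=4) -> (x=1, y=4)
  W (west): (x=1, y=4) -> (x=0, y=4)
Final: (x=0, y=4)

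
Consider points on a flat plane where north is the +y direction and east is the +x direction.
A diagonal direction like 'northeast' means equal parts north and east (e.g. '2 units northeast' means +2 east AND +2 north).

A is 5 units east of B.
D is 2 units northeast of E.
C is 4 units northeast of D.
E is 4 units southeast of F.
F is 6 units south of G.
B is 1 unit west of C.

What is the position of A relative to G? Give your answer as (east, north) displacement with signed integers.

Answer: A is at (east=14, north=-4) relative to G.

Derivation:
Place G at the origin (east=0, north=0).
  F is 6 units south of G: delta (east=+0, north=-6); F at (east=0, north=-6).
  E is 4 units southeast of F: delta (east=+4, north=-4); E at (east=4, north=-10).
  D is 2 units northeast of E: delta (east=+2, north=+2); D at (east=6, north=-8).
  C is 4 units northeast of D: delta (east=+4, north=+4); C at (east=10, north=-4).
  B is 1 unit west of C: delta (east=-1, north=+0); B at (east=9, north=-4).
  A is 5 units east of B: delta (east=+5, north=+0); A at (east=14, north=-4).
Therefore A relative to G: (east=14, north=-4).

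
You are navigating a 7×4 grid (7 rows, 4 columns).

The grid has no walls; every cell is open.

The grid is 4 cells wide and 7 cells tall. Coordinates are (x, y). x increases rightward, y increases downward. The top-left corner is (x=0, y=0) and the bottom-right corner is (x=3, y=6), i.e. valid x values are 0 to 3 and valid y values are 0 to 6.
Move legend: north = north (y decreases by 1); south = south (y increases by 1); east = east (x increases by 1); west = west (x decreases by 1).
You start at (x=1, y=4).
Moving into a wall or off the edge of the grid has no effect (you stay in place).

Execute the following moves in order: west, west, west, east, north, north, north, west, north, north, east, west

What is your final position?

Answer: Final position: (x=0, y=0)

Derivation:
Start: (x=1, y=4)
  west (west): (x=1, y=4) -> (x=0, y=4)
  west (west): blocked, stay at (x=0, y=4)
  west (west): blocked, stay at (x=0, y=4)
  east (east): (x=0, y=4) -> (x=1, y=4)
  north (north): (x=1, y=4) -> (x=1, y=3)
  north (north): (x=1, y=3) -> (x=1, y=2)
  north (north): (x=1, y=2) -> (x=1, y=1)
  west (west): (x=1, y=1) -> (x=0, y=1)
  north (north): (x=0, y=1) -> (x=0, y=0)
  north (north): blocked, stay at (x=0, y=0)
  east (east): (x=0, y=0) -> (x=1, y=0)
  west (west): (x=1, y=0) -> (x=0, y=0)
Final: (x=0, y=0)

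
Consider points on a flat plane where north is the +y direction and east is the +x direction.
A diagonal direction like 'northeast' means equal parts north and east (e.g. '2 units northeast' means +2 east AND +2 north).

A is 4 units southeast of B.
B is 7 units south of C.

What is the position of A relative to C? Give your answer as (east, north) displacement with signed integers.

Answer: A is at (east=4, north=-11) relative to C.

Derivation:
Place C at the origin (east=0, north=0).
  B is 7 units south of C: delta (east=+0, north=-7); B at (east=0, north=-7).
  A is 4 units southeast of B: delta (east=+4, north=-4); A at (east=4, north=-11).
Therefore A relative to C: (east=4, north=-11).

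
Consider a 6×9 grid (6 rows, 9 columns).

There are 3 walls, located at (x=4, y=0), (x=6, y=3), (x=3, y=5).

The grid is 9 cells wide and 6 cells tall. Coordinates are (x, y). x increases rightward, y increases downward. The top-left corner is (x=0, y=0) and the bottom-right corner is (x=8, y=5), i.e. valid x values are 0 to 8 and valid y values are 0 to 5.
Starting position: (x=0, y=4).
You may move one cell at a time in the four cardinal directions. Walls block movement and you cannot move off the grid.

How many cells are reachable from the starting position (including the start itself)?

BFS flood-fill from (x=0, y=4):
  Distance 0: (x=0, y=4)
  Distance 1: (x=0, y=3), (x=1, y=4), (x=0, y=5)
  Distance 2: (x=0, y=2), (x=1, y=3), (x=2, y=4), (x=1, y=5)
  Distance 3: (x=0, y=1), (x=1, y=2), (x=2, y=3), (x=3, y=4), (x=2, y=5)
  Distance 4: (x=0, y=0), (x=1, y=1), (x=2, y=2), (x=3, y=3), (x=4, y=4)
  Distance 5: (x=1, y=0), (x=2, y=1), (x=3, y=2), (x=4, y=3), (x=5, y=4), (x=4, y=5)
  Distance 6: (x=2, y=0), (x=3, y=1), (x=4, y=2), (x=5, y=3), (x=6, y=4), (x=5, y=5)
  Distance 7: (x=3, y=0), (x=4, y=1), (x=5, y=2), (x=7, y=4), (x=6, y=5)
  Distance 8: (x=5, y=1), (x=6, y=2), (x=7, y=3), (x=8, y=4), (x=7, y=5)
  Distance 9: (x=5, y=0), (x=6, y=1), (x=7, y=2), (x=8, y=3), (x=8, y=5)
  Distance 10: (x=6, y=0), (x=7, y=1), (x=8, y=2)
  Distance 11: (x=7, y=0), (x=8, y=1)
  Distance 12: (x=8, y=0)
Total reachable: 51 (grid has 51 open cells total)

Answer: Reachable cells: 51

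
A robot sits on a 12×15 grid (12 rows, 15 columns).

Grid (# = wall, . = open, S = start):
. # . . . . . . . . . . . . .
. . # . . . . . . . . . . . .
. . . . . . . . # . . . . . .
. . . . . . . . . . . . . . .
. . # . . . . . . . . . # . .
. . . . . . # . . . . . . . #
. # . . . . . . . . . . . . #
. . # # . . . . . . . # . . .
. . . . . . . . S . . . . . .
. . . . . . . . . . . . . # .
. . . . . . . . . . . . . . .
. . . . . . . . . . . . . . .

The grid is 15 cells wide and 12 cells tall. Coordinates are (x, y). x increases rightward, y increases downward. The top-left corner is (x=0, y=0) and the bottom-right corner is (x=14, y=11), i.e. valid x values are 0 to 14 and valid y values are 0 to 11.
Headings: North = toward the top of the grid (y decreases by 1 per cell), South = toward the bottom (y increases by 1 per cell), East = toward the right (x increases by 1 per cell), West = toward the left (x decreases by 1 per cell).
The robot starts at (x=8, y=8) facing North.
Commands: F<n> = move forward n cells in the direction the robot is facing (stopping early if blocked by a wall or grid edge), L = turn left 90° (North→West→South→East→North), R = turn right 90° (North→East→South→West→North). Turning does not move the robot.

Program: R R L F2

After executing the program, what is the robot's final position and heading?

Start: (x=8, y=8), facing North
  R: turn right, now facing East
  R: turn right, now facing South
  L: turn left, now facing East
  F2: move forward 2, now at (x=10, y=8)
Final: (x=10, y=8), facing East

Answer: Final position: (x=10, y=8), facing East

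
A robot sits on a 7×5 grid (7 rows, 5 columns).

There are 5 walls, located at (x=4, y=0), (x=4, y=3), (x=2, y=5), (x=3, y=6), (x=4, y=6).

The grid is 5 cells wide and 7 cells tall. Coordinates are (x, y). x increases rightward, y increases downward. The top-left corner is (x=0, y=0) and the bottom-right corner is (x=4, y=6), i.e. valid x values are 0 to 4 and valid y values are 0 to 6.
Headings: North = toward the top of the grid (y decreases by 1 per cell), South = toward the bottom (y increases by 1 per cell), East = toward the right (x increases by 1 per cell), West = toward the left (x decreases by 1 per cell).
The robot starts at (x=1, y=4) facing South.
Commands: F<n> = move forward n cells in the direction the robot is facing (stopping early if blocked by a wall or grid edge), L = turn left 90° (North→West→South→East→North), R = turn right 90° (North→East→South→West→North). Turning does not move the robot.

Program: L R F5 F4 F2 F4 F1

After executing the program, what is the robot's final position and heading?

Answer: Final position: (x=1, y=6), facing South

Derivation:
Start: (x=1, y=4), facing South
  L: turn left, now facing East
  R: turn right, now facing South
  F5: move forward 2/5 (blocked), now at (x=1, y=6)
  F4: move forward 0/4 (blocked), now at (x=1, y=6)
  F2: move forward 0/2 (blocked), now at (x=1, y=6)
  F4: move forward 0/4 (blocked), now at (x=1, y=6)
  F1: move forward 0/1 (blocked), now at (x=1, y=6)
Final: (x=1, y=6), facing South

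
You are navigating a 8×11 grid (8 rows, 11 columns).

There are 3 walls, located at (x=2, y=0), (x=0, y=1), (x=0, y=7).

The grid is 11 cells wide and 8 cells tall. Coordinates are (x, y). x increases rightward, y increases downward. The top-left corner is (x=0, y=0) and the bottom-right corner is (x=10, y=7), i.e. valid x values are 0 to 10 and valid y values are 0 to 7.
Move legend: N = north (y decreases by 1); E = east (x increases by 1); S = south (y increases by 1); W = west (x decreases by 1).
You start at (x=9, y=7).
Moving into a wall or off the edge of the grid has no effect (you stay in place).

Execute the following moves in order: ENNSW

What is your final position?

Answer: Final position: (x=9, y=6)

Derivation:
Start: (x=9, y=7)
  E (east): (x=9, y=7) -> (x=10, y=7)
  N (north): (x=10, y=7) -> (x=10, y=6)
  N (north): (x=10, y=6) -> (x=10, y=5)
  S (south): (x=10, y=5) -> (x=10, y=6)
  W (west): (x=10, y=6) -> (x=9, y=6)
Final: (x=9, y=6)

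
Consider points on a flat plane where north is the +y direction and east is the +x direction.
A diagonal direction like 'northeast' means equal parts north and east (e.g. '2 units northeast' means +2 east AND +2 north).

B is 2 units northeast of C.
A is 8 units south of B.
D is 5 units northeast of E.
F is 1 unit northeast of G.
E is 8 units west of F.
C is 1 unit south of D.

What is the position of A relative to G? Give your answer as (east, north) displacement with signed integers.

Answer: A is at (east=0, north=-1) relative to G.

Derivation:
Place G at the origin (east=0, north=0).
  F is 1 unit northeast of G: delta (east=+1, north=+1); F at (east=1, north=1).
  E is 8 units west of F: delta (east=-8, north=+0); E at (east=-7, north=1).
  D is 5 units northeast of E: delta (east=+5, north=+5); D at (east=-2, north=6).
  C is 1 unit south of D: delta (east=+0, north=-1); C at (east=-2, north=5).
  B is 2 units northeast of C: delta (east=+2, north=+2); B at (east=0, north=7).
  A is 8 units south of B: delta (east=+0, north=-8); A at (east=0, north=-1).
Therefore A relative to G: (east=0, north=-1).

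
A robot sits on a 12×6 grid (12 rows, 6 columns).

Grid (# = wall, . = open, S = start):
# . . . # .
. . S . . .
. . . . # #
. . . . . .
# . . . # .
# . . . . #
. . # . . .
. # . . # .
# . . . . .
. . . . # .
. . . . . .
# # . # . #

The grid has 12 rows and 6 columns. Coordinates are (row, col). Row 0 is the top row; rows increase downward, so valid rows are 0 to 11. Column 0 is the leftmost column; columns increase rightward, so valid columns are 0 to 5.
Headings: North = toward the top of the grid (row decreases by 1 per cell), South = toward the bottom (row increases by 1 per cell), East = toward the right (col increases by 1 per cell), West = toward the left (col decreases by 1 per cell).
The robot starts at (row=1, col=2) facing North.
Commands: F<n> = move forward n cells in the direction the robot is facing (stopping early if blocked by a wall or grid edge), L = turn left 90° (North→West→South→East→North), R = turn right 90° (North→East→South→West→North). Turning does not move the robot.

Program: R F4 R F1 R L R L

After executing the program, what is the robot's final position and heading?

Answer: Final position: (row=1, col=5), facing South

Derivation:
Start: (row=1, col=2), facing North
  R: turn right, now facing East
  F4: move forward 3/4 (blocked), now at (row=1, col=5)
  R: turn right, now facing South
  F1: move forward 0/1 (blocked), now at (row=1, col=5)
  R: turn right, now facing West
  L: turn left, now facing South
  R: turn right, now facing West
  L: turn left, now facing South
Final: (row=1, col=5), facing South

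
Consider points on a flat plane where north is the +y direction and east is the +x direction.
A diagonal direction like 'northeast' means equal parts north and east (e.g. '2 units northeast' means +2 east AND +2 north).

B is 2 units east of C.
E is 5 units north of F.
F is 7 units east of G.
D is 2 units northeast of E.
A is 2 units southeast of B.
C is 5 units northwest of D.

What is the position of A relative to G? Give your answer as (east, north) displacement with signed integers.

Answer: A is at (east=8, north=10) relative to G.

Derivation:
Place G at the origin (east=0, north=0).
  F is 7 units east of G: delta (east=+7, north=+0); F at (east=7, north=0).
  E is 5 units north of F: delta (east=+0, north=+5); E at (east=7, north=5).
  D is 2 units northeast of E: delta (east=+2, north=+2); D at (east=9, north=7).
  C is 5 units northwest of D: delta (east=-5, north=+5); C at (east=4, north=12).
  B is 2 units east of C: delta (east=+2, north=+0); B at (east=6, north=12).
  A is 2 units southeast of B: delta (east=+2, north=-2); A at (east=8, north=10).
Therefore A relative to G: (east=8, north=10).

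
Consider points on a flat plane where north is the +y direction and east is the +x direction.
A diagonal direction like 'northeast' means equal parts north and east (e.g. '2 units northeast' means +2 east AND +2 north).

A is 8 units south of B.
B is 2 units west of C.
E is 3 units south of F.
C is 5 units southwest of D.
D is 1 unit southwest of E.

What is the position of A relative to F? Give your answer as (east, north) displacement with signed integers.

Answer: A is at (east=-8, north=-17) relative to F.

Derivation:
Place F at the origin (east=0, north=0).
  E is 3 units south of F: delta (east=+0, north=-3); E at (east=0, north=-3).
  D is 1 unit southwest of E: delta (east=-1, north=-1); D at (east=-1, north=-4).
  C is 5 units southwest of D: delta (east=-5, north=-5); C at (east=-6, north=-9).
  B is 2 units west of C: delta (east=-2, north=+0); B at (east=-8, north=-9).
  A is 8 units south of B: delta (east=+0, north=-8); A at (east=-8, north=-17).
Therefore A relative to F: (east=-8, north=-17).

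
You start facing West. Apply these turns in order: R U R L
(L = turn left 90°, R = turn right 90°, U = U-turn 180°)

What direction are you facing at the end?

Start: West
  R (right (90° clockwise)) -> North
  U (U-turn (180°)) -> South
  R (right (90° clockwise)) -> West
  L (left (90° counter-clockwise)) -> South
Final: South

Answer: Final heading: South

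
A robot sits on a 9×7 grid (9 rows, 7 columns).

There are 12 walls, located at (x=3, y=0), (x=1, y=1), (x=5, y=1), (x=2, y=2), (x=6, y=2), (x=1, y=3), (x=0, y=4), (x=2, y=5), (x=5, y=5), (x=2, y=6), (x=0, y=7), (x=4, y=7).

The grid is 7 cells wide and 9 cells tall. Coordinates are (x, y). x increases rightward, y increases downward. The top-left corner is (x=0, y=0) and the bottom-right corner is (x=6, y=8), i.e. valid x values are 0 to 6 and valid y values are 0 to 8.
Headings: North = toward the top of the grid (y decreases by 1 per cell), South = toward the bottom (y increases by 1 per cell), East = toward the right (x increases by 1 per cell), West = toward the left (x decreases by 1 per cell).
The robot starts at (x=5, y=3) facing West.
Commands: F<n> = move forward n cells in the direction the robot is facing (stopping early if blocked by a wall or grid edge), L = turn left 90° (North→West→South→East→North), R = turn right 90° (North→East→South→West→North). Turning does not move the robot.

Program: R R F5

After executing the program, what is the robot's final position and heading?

Start: (x=5, y=3), facing West
  R: turn right, now facing North
  R: turn right, now facing East
  F5: move forward 1/5 (blocked), now at (x=6, y=3)
Final: (x=6, y=3), facing East

Answer: Final position: (x=6, y=3), facing East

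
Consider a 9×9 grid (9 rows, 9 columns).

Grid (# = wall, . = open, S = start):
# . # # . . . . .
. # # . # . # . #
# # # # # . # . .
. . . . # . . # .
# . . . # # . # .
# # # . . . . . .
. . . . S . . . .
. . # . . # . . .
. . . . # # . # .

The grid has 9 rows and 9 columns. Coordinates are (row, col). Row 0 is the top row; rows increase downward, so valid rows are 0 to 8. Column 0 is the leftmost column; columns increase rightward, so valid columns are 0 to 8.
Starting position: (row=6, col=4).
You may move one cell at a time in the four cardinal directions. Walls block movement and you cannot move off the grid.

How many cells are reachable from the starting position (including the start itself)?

BFS flood-fill from (row=6, col=4):
  Distance 0: (row=6, col=4)
  Distance 1: (row=5, col=4), (row=6, col=3), (row=6, col=5), (row=7, col=4)
  Distance 2: (row=5, col=3), (row=5, col=5), (row=6, col=2), (row=6, col=6), (row=7, col=3)
  Distance 3: (row=4, col=3), (row=5, col=6), (row=6, col=1), (row=6, col=7), (row=7, col=6), (row=8, col=3)
  Distance 4: (row=3, col=3), (row=4, col=2), (row=4, col=6), (row=5, col=7), (row=6, col=0), (row=6, col=8), (row=7, col=1), (row=7, col=7), (row=8, col=2), (row=8, col=6)
  Distance 5: (row=3, col=2), (row=3, col=6), (row=4, col=1), (row=5, col=8), (row=7, col=0), (row=7, col=8), (row=8, col=1)
  Distance 6: (row=3, col=1), (row=3, col=5), (row=4, col=8), (row=8, col=0), (row=8, col=8)
  Distance 7: (row=2, col=5), (row=3, col=0), (row=3, col=8)
  Distance 8: (row=1, col=5), (row=2, col=8)
  Distance 9: (row=0, col=5), (row=2, col=7)
  Distance 10: (row=0, col=4), (row=0, col=6), (row=1, col=7)
  Distance 11: (row=0, col=7)
  Distance 12: (row=0, col=8)
Total reachable: 50 (grid has 53 open cells total)

Answer: Reachable cells: 50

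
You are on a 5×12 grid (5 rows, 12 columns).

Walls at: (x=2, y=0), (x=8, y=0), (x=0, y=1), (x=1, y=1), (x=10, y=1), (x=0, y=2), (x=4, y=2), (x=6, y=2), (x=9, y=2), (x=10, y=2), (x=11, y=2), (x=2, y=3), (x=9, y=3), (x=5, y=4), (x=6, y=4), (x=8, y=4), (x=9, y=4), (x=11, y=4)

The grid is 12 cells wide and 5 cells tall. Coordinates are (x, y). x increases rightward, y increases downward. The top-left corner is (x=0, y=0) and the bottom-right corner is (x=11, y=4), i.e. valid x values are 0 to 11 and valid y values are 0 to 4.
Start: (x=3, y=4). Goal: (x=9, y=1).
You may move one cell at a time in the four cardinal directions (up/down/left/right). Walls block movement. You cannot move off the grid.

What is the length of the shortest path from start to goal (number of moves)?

Answer: Shortest path length: 9

Derivation:
BFS from (x=3, y=4) until reaching (x=9, y=1):
  Distance 0: (x=3, y=4)
  Distance 1: (x=3, y=3), (x=2, y=4), (x=4, y=4)
  Distance 2: (x=3, y=2), (x=4, y=3), (x=1, y=4)
  Distance 3: (x=3, y=1), (x=2, y=2), (x=1, y=3), (x=5, y=3), (x=0, y=4)
  Distance 4: (x=3, y=0), (x=2, y=1), (x=4, y=1), (x=1, y=2), (x=5, y=2), (x=0, y=3), (x=6, y=3)
  Distance 5: (x=4, y=0), (x=5, y=1), (x=7, y=3)
  Distance 6: (x=5, y=0), (x=6, y=1), (x=7, y=2), (x=8, y=3), (x=7, y=4)
  Distance 7: (x=6, y=0), (x=7, y=1), (x=8, y=2)
  Distance 8: (x=7, y=0), (x=8, y=1)
  Distance 9: (x=9, y=1)  <- goal reached here
One shortest path (9 moves): (x=3, y=4) -> (x=4, y=4) -> (x=4, y=3) -> (x=5, y=3) -> (x=6, y=3) -> (x=7, y=3) -> (x=8, y=3) -> (x=8, y=2) -> (x=8, y=1) -> (x=9, y=1)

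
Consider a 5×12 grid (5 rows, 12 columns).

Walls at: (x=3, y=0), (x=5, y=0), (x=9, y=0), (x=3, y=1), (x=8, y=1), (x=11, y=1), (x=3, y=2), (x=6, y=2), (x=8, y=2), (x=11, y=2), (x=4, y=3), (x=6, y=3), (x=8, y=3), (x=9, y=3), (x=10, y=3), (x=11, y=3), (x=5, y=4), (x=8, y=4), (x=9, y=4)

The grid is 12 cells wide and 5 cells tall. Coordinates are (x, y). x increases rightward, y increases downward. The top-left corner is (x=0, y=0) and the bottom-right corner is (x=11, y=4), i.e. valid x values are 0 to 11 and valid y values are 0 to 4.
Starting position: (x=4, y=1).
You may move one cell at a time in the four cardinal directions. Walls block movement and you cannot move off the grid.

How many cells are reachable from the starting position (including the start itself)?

Answer: Reachable cells: 15

Derivation:
BFS flood-fill from (x=4, y=1):
  Distance 0: (x=4, y=1)
  Distance 1: (x=4, y=0), (x=5, y=1), (x=4, y=2)
  Distance 2: (x=6, y=1), (x=5, y=2)
  Distance 3: (x=6, y=0), (x=7, y=1), (x=5, y=3)
  Distance 4: (x=7, y=0), (x=7, y=2)
  Distance 5: (x=8, y=0), (x=7, y=3)
  Distance 6: (x=7, y=4)
  Distance 7: (x=6, y=4)
Total reachable: 15 (grid has 41 open cells total)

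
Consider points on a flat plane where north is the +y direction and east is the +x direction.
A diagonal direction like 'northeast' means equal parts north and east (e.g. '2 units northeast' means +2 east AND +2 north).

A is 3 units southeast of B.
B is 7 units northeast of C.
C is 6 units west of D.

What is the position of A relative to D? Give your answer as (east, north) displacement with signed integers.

Place D at the origin (east=0, north=0).
  C is 6 units west of D: delta (east=-6, north=+0); C at (east=-6, north=0).
  B is 7 units northeast of C: delta (east=+7, north=+7); B at (east=1, north=7).
  A is 3 units southeast of B: delta (east=+3, north=-3); A at (east=4, north=4).
Therefore A relative to D: (east=4, north=4).

Answer: A is at (east=4, north=4) relative to D.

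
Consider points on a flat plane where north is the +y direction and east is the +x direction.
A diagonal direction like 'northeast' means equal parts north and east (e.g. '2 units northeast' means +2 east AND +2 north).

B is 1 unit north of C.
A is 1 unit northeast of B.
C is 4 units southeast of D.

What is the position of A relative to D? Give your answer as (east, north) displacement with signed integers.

Place D at the origin (east=0, north=0).
  C is 4 units southeast of D: delta (east=+4, north=-4); C at (east=4, north=-4).
  B is 1 unit north of C: delta (east=+0, north=+1); B at (east=4, north=-3).
  A is 1 unit northeast of B: delta (east=+1, north=+1); A at (east=5, north=-2).
Therefore A relative to D: (east=5, north=-2).

Answer: A is at (east=5, north=-2) relative to D.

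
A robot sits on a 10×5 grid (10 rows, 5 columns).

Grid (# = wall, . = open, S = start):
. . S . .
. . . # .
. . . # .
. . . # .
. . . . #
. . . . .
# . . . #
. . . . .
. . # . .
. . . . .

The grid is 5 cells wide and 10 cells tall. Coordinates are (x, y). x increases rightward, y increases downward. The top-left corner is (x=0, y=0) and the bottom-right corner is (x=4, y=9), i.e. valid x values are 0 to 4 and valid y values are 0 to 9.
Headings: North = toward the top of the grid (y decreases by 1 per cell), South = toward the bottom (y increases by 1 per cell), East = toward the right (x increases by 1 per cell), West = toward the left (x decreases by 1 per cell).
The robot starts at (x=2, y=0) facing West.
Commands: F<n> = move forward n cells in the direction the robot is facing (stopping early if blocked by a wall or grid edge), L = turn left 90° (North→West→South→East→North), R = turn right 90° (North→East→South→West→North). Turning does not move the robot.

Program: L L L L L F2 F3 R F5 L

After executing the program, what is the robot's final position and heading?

Answer: Final position: (x=0, y=5), facing South

Derivation:
Start: (x=2, y=0), facing West
  L: turn left, now facing South
  L: turn left, now facing East
  L: turn left, now facing North
  L: turn left, now facing West
  L: turn left, now facing South
  F2: move forward 2, now at (x=2, y=2)
  F3: move forward 3, now at (x=2, y=5)
  R: turn right, now facing West
  F5: move forward 2/5 (blocked), now at (x=0, y=5)
  L: turn left, now facing South
Final: (x=0, y=5), facing South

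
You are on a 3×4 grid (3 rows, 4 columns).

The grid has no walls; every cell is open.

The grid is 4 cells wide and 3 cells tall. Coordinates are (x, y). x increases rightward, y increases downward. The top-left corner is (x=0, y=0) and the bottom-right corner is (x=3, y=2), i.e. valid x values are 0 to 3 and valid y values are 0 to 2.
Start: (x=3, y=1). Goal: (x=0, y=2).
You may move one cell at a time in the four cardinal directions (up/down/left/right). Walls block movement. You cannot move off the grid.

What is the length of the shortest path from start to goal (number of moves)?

Answer: Shortest path length: 4

Derivation:
BFS from (x=3, y=1) until reaching (x=0, y=2):
  Distance 0: (x=3, y=1)
  Distance 1: (x=3, y=0), (x=2, y=1), (x=3, y=2)
  Distance 2: (x=2, y=0), (x=1, y=1), (x=2, y=2)
  Distance 3: (x=1, y=0), (x=0, y=1), (x=1, y=2)
  Distance 4: (x=0, y=0), (x=0, y=2)  <- goal reached here
One shortest path (4 moves): (x=3, y=1) -> (x=2, y=1) -> (x=1, y=1) -> (x=0, y=1) -> (x=0, y=2)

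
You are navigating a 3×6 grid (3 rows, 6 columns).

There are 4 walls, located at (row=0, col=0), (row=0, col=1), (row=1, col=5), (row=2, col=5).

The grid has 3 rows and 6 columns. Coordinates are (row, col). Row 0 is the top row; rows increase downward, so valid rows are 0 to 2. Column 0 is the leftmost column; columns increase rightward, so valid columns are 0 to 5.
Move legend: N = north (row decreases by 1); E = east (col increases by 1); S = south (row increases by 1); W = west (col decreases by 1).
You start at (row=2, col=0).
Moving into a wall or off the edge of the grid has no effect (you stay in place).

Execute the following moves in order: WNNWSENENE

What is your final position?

Start: (row=2, col=0)
  W (west): blocked, stay at (row=2, col=0)
  N (north): (row=2, col=0) -> (row=1, col=0)
  N (north): blocked, stay at (row=1, col=0)
  W (west): blocked, stay at (row=1, col=0)
  S (south): (row=1, col=0) -> (row=2, col=0)
  E (east): (row=2, col=0) -> (row=2, col=1)
  N (north): (row=2, col=1) -> (row=1, col=1)
  E (east): (row=1, col=1) -> (row=1, col=2)
  N (north): (row=1, col=2) -> (row=0, col=2)
  E (east): (row=0, col=2) -> (row=0, col=3)
Final: (row=0, col=3)

Answer: Final position: (row=0, col=3)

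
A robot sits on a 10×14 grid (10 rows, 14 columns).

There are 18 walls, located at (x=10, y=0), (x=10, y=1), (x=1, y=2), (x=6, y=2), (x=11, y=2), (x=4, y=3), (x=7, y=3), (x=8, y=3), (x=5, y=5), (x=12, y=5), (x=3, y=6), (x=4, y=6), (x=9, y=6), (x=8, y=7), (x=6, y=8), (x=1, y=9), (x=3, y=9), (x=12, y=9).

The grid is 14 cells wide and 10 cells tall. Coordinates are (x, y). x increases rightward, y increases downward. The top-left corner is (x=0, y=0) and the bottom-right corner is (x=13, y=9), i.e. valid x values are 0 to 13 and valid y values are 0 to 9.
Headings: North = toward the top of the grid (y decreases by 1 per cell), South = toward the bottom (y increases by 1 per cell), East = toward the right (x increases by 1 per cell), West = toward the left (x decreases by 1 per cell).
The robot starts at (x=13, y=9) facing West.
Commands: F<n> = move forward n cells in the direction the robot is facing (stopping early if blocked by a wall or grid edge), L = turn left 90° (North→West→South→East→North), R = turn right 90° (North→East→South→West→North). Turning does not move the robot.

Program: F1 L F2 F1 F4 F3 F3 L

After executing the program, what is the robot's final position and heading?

Start: (x=13, y=9), facing West
  F1: move forward 0/1 (blocked), now at (x=13, y=9)
  L: turn left, now facing South
  F2: move forward 0/2 (blocked), now at (x=13, y=9)
  F1: move forward 0/1 (blocked), now at (x=13, y=9)
  F4: move forward 0/4 (blocked), now at (x=13, y=9)
  F3: move forward 0/3 (blocked), now at (x=13, y=9)
  F3: move forward 0/3 (blocked), now at (x=13, y=9)
  L: turn left, now facing East
Final: (x=13, y=9), facing East

Answer: Final position: (x=13, y=9), facing East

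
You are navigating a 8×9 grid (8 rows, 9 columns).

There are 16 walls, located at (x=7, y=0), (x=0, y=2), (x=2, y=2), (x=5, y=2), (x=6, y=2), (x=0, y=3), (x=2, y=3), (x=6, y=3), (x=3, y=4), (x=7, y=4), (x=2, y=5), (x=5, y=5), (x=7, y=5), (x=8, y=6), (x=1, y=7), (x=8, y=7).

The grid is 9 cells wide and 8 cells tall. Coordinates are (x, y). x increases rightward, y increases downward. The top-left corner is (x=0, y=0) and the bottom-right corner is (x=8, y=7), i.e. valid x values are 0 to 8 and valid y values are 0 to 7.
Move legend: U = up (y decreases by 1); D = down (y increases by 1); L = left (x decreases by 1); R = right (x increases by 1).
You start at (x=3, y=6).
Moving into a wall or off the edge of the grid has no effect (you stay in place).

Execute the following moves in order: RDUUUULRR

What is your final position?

Answer: Final position: (x=5, y=3)

Derivation:
Start: (x=3, y=6)
  R (right): (x=3, y=6) -> (x=4, y=6)
  D (down): (x=4, y=6) -> (x=4, y=7)
  U (up): (x=4, y=7) -> (x=4, y=6)
  U (up): (x=4, y=6) -> (x=4, y=5)
  U (up): (x=4, y=5) -> (x=4, y=4)
  U (up): (x=4, y=4) -> (x=4, y=3)
  L (left): (x=4, y=3) -> (x=3, y=3)
  R (right): (x=3, y=3) -> (x=4, y=3)
  R (right): (x=4, y=3) -> (x=5, y=3)
Final: (x=5, y=3)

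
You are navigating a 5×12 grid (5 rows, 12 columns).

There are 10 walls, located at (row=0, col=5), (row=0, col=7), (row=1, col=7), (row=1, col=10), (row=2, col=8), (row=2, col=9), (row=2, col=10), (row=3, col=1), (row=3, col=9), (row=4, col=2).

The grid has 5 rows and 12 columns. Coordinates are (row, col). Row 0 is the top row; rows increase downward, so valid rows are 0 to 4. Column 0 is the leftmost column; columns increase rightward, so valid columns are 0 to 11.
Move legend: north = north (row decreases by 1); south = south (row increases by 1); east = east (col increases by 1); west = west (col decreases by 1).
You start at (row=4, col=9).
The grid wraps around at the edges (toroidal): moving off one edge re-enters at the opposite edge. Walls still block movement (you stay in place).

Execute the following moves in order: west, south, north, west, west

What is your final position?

Start: (row=4, col=9)
  west (west): (row=4, col=9) -> (row=4, col=8)
  south (south): (row=4, col=8) -> (row=0, col=8)
  north (north): (row=0, col=8) -> (row=4, col=8)
  west (west): (row=4, col=8) -> (row=4, col=7)
  west (west): (row=4, col=7) -> (row=4, col=6)
Final: (row=4, col=6)

Answer: Final position: (row=4, col=6)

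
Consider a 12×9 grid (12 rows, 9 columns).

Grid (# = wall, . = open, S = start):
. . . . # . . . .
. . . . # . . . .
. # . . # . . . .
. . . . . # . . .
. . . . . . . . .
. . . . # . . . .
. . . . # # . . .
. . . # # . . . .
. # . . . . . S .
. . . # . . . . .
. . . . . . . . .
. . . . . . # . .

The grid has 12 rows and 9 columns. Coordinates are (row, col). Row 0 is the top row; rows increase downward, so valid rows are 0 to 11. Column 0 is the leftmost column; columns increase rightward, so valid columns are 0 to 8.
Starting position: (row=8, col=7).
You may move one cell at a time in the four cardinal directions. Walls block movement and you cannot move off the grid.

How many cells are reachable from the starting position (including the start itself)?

BFS flood-fill from (row=8, col=7):
  Distance 0: (row=8, col=7)
  Distance 1: (row=7, col=7), (row=8, col=6), (row=8, col=8), (row=9, col=7)
  Distance 2: (row=6, col=7), (row=7, col=6), (row=7, col=8), (row=8, col=5), (row=9, col=6), (row=9, col=8), (row=10, col=7)
  Distance 3: (row=5, col=7), (row=6, col=6), (row=6, col=8), (row=7, col=5), (row=8, col=4), (row=9, col=5), (row=10, col=6), (row=10, col=8), (row=11, col=7)
  Distance 4: (row=4, col=7), (row=5, col=6), (row=5, col=8), (row=8, col=3), (row=9, col=4), (row=10, col=5), (row=11, col=8)
  Distance 5: (row=3, col=7), (row=4, col=6), (row=4, col=8), (row=5, col=5), (row=8, col=2), (row=10, col=4), (row=11, col=5)
  Distance 6: (row=2, col=7), (row=3, col=6), (row=3, col=8), (row=4, col=5), (row=7, col=2), (row=9, col=2), (row=10, col=3), (row=11, col=4)
  Distance 7: (row=1, col=7), (row=2, col=6), (row=2, col=8), (row=4, col=4), (row=6, col=2), (row=7, col=1), (row=9, col=1), (row=10, col=2), (row=11, col=3)
  Distance 8: (row=0, col=7), (row=1, col=6), (row=1, col=8), (row=2, col=5), (row=3, col=4), (row=4, col=3), (row=5, col=2), (row=6, col=1), (row=6, col=3), (row=7, col=0), (row=9, col=0), (row=10, col=1), (row=11, col=2)
  Distance 9: (row=0, col=6), (row=0, col=8), (row=1, col=5), (row=3, col=3), (row=4, col=2), (row=5, col=1), (row=5, col=3), (row=6, col=0), (row=8, col=0), (row=10, col=0), (row=11, col=1)
  Distance 10: (row=0, col=5), (row=2, col=3), (row=3, col=2), (row=4, col=1), (row=5, col=0), (row=11, col=0)
  Distance 11: (row=1, col=3), (row=2, col=2), (row=3, col=1), (row=4, col=0)
  Distance 12: (row=0, col=3), (row=1, col=2), (row=3, col=0)
  Distance 13: (row=0, col=2), (row=1, col=1), (row=2, col=0)
  Distance 14: (row=0, col=1), (row=1, col=0)
  Distance 15: (row=0, col=0)
Total reachable: 95 (grid has 95 open cells total)

Answer: Reachable cells: 95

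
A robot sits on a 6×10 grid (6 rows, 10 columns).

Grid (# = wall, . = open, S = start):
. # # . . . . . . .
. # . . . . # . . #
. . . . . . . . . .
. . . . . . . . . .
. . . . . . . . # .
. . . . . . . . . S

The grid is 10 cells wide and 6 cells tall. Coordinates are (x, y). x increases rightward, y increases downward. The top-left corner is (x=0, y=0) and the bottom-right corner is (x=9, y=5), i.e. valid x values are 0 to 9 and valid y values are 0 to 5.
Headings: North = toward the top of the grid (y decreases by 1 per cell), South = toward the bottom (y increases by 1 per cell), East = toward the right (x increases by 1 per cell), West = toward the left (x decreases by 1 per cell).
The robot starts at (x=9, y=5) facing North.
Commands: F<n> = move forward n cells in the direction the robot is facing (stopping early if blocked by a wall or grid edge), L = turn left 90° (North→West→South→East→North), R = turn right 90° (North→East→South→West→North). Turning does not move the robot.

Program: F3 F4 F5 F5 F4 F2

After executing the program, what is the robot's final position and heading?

Answer: Final position: (x=9, y=2), facing North

Derivation:
Start: (x=9, y=5), facing North
  F3: move forward 3, now at (x=9, y=2)
  F4: move forward 0/4 (blocked), now at (x=9, y=2)
  F5: move forward 0/5 (blocked), now at (x=9, y=2)
  F5: move forward 0/5 (blocked), now at (x=9, y=2)
  F4: move forward 0/4 (blocked), now at (x=9, y=2)
  F2: move forward 0/2 (blocked), now at (x=9, y=2)
Final: (x=9, y=2), facing North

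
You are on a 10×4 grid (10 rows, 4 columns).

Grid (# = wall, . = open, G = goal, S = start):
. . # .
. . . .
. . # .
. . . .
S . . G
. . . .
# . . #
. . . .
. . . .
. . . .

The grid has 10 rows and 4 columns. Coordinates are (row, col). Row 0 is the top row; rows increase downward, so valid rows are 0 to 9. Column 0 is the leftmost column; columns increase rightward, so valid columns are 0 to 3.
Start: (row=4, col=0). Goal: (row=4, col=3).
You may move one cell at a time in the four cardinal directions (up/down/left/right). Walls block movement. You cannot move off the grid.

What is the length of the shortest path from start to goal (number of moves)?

BFS from (row=4, col=0) until reaching (row=4, col=3):
  Distance 0: (row=4, col=0)
  Distance 1: (row=3, col=0), (row=4, col=1), (row=5, col=0)
  Distance 2: (row=2, col=0), (row=3, col=1), (row=4, col=2), (row=5, col=1)
  Distance 3: (row=1, col=0), (row=2, col=1), (row=3, col=2), (row=4, col=3), (row=5, col=2), (row=6, col=1)  <- goal reached here
One shortest path (3 moves): (row=4, col=0) -> (row=4, col=1) -> (row=4, col=2) -> (row=4, col=3)

Answer: Shortest path length: 3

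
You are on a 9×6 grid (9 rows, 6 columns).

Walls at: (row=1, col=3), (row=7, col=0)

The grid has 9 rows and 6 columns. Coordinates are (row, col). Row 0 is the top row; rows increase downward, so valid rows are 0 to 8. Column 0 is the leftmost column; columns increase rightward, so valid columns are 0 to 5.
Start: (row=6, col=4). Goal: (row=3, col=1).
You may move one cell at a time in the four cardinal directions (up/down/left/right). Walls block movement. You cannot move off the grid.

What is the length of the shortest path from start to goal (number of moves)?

BFS from (row=6, col=4) until reaching (row=3, col=1):
  Distance 0: (row=6, col=4)
  Distance 1: (row=5, col=4), (row=6, col=3), (row=6, col=5), (row=7, col=4)
  Distance 2: (row=4, col=4), (row=5, col=3), (row=5, col=5), (row=6, col=2), (row=7, col=3), (row=7, col=5), (row=8, col=4)
  Distance 3: (row=3, col=4), (row=4, col=3), (row=4, col=5), (row=5, col=2), (row=6, col=1), (row=7, col=2), (row=8, col=3), (row=8, col=5)
  Distance 4: (row=2, col=4), (row=3, col=3), (row=3, col=5), (row=4, col=2), (row=5, col=1), (row=6, col=0), (row=7, col=1), (row=8, col=2)
  Distance 5: (row=1, col=4), (row=2, col=3), (row=2, col=5), (row=3, col=2), (row=4, col=1), (row=5, col=0), (row=8, col=1)
  Distance 6: (row=0, col=4), (row=1, col=5), (row=2, col=2), (row=3, col=1), (row=4, col=0), (row=8, col=0)  <- goal reached here
One shortest path (6 moves): (row=6, col=4) -> (row=6, col=3) -> (row=6, col=2) -> (row=6, col=1) -> (row=5, col=1) -> (row=4, col=1) -> (row=3, col=1)

Answer: Shortest path length: 6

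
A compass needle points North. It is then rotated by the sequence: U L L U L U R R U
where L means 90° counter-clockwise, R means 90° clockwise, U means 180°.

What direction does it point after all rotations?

Start: North
  U (U-turn (180°)) -> South
  L (left (90° counter-clockwise)) -> East
  L (left (90° counter-clockwise)) -> North
  U (U-turn (180°)) -> South
  L (left (90° counter-clockwise)) -> East
  U (U-turn (180°)) -> West
  R (right (90° clockwise)) -> North
  R (right (90° clockwise)) -> East
  U (U-turn (180°)) -> West
Final: West

Answer: Final heading: West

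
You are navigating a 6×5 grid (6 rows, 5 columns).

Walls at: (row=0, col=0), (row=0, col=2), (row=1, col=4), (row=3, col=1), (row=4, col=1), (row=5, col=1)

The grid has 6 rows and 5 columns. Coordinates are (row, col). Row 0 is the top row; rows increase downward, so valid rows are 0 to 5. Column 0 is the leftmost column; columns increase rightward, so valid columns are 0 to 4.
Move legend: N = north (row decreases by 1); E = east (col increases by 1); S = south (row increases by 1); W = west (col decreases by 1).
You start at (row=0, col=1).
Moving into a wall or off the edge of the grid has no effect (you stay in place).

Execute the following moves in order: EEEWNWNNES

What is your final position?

Start: (row=0, col=1)
  [×3]E (east): blocked, stay at (row=0, col=1)
  W (west): blocked, stay at (row=0, col=1)
  N (north): blocked, stay at (row=0, col=1)
  W (west): blocked, stay at (row=0, col=1)
  N (north): blocked, stay at (row=0, col=1)
  N (north): blocked, stay at (row=0, col=1)
  E (east): blocked, stay at (row=0, col=1)
  S (south): (row=0, col=1) -> (row=1, col=1)
Final: (row=1, col=1)

Answer: Final position: (row=1, col=1)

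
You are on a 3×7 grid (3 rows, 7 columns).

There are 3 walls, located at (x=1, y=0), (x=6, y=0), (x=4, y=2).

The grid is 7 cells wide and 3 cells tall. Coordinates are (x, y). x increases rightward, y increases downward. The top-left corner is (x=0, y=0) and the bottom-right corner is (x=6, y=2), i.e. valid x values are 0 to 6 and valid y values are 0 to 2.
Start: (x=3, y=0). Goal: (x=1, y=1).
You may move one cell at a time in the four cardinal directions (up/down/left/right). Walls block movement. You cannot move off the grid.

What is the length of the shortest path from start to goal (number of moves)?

BFS from (x=3, y=0) until reaching (x=1, y=1):
  Distance 0: (x=3, y=0)
  Distance 1: (x=2, y=0), (x=4, y=0), (x=3, y=1)
  Distance 2: (x=5, y=0), (x=2, y=1), (x=4, y=1), (x=3, y=2)
  Distance 3: (x=1, y=1), (x=5, y=1), (x=2, y=2)  <- goal reached here
One shortest path (3 moves): (x=3, y=0) -> (x=2, y=0) -> (x=2, y=1) -> (x=1, y=1)

Answer: Shortest path length: 3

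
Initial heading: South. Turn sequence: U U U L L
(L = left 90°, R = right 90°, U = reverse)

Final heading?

Start: South
  U (U-turn (180°)) -> North
  U (U-turn (180°)) -> South
  U (U-turn (180°)) -> North
  L (left (90° counter-clockwise)) -> West
  L (left (90° counter-clockwise)) -> South
Final: South

Answer: Final heading: South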